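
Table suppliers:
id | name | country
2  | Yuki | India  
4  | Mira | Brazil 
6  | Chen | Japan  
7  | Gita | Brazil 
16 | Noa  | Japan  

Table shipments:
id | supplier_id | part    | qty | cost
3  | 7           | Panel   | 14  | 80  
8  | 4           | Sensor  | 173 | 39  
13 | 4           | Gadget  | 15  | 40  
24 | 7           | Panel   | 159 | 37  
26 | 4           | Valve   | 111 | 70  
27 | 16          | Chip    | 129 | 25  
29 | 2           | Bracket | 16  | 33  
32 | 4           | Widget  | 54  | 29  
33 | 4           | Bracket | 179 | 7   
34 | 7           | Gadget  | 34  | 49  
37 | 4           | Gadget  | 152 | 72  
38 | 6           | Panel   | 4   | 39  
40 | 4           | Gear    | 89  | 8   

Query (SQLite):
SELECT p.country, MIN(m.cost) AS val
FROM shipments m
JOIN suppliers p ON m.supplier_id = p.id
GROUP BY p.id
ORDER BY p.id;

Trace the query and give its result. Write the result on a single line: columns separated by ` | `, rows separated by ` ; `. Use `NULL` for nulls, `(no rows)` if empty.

India | 33 ; Brazil | 7 ; Japan | 39 ; Brazil | 37 ; Japan | 25

Join each shipments row to its suppliers via supplier_id.
Group joined rows by suppliers.id; compute MIN(m.cost) per group.
  2: ids {29} → MIN(m.cost)=33
  4: ids {8, 13, 26, 32, 33, 37, 40} → MIN(m.cost)=7
  6: ids {38} → MIN(m.cost)=39
  7: ids {3, 24, 34} → MIN(m.cost)=37
  16: ids {27} → MIN(m.cost)=25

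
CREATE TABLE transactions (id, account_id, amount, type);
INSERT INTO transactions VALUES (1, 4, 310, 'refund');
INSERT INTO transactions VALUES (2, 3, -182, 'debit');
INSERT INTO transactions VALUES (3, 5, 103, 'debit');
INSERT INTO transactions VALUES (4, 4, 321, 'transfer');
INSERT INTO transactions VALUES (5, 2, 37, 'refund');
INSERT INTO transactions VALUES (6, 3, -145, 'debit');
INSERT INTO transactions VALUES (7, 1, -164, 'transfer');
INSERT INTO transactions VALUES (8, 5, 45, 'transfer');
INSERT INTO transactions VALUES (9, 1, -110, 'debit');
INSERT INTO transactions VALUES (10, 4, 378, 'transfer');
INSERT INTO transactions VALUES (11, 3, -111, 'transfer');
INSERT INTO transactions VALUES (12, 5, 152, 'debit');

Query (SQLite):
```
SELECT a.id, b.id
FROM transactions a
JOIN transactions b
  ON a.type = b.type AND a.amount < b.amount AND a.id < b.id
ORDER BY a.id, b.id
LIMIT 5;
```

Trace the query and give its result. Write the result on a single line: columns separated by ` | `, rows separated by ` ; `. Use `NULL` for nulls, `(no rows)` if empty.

2 | 3 ; 2 | 6 ; 2 | 9 ; 2 | 12 ; 3 | 12

Pairs (a,b) with same type, a.amount < b.amount, a.id < b.id.
type groups: debit:{2,3,6,9,12} refund:{1,5} transfer:{4,7,8,10,11}
Ordered by (a.id, b.id); first 5.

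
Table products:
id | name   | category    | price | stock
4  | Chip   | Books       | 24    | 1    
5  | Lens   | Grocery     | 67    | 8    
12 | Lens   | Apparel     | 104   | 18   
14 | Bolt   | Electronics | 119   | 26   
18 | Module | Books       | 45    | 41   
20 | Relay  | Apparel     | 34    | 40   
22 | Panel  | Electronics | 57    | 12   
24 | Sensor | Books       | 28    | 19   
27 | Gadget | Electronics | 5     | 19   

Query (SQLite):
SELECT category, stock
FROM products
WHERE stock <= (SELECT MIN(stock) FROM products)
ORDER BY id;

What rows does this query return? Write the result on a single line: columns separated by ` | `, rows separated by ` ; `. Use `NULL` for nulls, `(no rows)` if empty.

Books | 1

Scalar subquery: MIN(stock) over all products rows = 1.
Keep rows where stock <= that value.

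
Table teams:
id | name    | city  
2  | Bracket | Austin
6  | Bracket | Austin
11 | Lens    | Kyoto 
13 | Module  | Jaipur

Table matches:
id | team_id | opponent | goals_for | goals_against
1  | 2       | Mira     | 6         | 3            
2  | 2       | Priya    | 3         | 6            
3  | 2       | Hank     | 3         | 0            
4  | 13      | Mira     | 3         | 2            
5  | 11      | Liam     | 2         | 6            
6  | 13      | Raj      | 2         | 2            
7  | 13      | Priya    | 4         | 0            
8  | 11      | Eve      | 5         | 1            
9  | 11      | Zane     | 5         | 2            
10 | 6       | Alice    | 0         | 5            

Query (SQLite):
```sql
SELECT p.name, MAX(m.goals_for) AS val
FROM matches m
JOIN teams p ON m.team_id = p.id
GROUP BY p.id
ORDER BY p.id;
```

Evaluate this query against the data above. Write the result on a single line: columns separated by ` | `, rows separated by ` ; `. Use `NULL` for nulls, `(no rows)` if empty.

Bracket | 6 ; Bracket | 0 ; Lens | 5 ; Module | 4

Join each matches row to its teams via team_id.
Group joined rows by teams.id; compute MAX(m.goals_for) per group.
  2: ids {1, 2, 3} → MAX(m.goals_for)=6
  6: ids {10} → MAX(m.goals_for)=0
  11: ids {5, 8, 9} → MAX(m.goals_for)=5
  13: ids {4, 6, 7} → MAX(m.goals_for)=4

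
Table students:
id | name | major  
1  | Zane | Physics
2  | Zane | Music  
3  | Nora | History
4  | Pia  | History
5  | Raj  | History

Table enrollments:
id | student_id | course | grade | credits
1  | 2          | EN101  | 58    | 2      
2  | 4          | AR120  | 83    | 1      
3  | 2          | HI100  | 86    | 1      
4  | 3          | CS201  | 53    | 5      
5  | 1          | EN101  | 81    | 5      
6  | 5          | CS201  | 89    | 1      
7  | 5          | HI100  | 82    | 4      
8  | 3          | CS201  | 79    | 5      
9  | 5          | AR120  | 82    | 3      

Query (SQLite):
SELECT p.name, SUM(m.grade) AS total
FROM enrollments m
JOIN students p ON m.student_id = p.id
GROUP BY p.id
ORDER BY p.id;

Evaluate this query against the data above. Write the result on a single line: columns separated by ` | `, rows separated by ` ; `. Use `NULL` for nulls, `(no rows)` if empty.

Zane | 81 ; Zane | 144 ; Nora | 132 ; Pia | 83 ; Raj | 253

Join each enrollments row to its students via student_id.
Group joined rows by students.id; compute SUM(m.grade) per group.
  1: ids {5} → SUM(m.grade)=81
  2: ids {1, 3} → SUM(m.grade)=144
  3: ids {4, 8} → SUM(m.grade)=132
  4: ids {2} → SUM(m.grade)=83
  5: ids {6, 7, 9} → SUM(m.grade)=253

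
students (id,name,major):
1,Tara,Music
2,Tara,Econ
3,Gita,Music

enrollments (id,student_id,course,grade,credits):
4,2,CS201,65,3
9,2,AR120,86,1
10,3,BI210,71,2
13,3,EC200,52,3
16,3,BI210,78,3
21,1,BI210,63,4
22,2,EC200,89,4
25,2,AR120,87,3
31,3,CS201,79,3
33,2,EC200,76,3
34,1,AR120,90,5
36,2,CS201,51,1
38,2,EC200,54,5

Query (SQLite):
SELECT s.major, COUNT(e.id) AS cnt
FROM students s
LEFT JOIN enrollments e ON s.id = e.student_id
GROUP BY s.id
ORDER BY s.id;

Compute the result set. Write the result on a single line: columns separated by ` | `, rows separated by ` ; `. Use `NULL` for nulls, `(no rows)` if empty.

LEFT JOIN keeps every students row; unmatched ones get NULL for enrollments columns.
Group by students.id and compute COUNT(e.id). COUNT(col) of an all-NULL group is 0.
  1: ids {21, 34} → COUNT(e.id)=2
  2: ids {4, 9, 22, 25, 33, 36, 38} → COUNT(e.id)=7
  3: ids {10, 13, 16, 31} → COUNT(e.id)=4

Music | 2 ; Econ | 7 ; Music | 4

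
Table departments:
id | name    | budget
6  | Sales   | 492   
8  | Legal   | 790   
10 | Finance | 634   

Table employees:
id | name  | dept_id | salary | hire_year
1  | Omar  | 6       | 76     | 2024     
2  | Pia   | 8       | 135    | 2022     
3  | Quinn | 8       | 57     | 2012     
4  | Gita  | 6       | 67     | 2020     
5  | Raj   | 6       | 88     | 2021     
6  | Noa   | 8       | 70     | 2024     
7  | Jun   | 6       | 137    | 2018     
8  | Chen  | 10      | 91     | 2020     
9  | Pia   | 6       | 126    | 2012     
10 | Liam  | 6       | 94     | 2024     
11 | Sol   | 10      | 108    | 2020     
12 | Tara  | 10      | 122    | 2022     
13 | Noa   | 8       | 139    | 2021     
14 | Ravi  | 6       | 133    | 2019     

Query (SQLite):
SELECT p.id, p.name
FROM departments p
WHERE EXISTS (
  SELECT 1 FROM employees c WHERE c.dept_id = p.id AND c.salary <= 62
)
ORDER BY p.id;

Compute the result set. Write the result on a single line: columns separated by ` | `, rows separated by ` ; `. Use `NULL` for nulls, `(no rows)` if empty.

For each departments row, check whether any employees with matching dept_id has salary <= 62.
Keep rows where that is true.

8 | Legal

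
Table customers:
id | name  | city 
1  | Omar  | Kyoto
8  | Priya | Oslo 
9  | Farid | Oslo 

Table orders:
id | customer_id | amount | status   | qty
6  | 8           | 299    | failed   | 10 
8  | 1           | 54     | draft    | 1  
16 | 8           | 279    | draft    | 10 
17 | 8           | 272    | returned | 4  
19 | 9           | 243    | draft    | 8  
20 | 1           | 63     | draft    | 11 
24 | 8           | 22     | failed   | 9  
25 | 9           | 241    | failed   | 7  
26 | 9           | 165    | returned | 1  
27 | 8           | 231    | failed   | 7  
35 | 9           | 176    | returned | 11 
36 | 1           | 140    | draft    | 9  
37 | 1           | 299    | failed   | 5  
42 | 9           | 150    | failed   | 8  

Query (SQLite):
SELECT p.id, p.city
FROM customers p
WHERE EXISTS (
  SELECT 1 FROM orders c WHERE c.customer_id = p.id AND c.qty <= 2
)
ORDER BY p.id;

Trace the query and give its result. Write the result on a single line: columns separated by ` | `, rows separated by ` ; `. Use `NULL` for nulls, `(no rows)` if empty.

For each customers row, check whether any orders with matching customer_id has qty <= 2.
Keep rows where that is true.

1 | Kyoto ; 9 | Oslo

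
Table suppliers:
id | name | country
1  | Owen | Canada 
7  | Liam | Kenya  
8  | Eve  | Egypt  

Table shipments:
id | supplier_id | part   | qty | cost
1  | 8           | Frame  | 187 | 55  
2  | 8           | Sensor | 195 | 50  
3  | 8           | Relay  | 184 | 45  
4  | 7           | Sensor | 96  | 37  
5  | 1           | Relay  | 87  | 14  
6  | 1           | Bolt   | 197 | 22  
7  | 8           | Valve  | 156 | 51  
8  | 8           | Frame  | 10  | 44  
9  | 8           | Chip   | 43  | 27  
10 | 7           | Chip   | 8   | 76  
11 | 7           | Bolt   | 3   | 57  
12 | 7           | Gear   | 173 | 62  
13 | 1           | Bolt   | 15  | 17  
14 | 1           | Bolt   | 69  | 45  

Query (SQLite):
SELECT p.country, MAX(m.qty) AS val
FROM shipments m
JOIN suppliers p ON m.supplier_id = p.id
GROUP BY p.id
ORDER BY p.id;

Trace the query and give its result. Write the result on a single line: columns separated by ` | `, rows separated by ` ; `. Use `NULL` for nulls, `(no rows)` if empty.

Join each shipments row to its suppliers via supplier_id.
Group joined rows by suppliers.id; compute MAX(m.qty) per group.
  1: ids {5, 6, 13, 14} → MAX(m.qty)=197
  7: ids {4, 10, 11, 12} → MAX(m.qty)=173
  8: ids {1, 2, 3, 7, 8, 9} → MAX(m.qty)=195

Canada | 197 ; Kenya | 173 ; Egypt | 195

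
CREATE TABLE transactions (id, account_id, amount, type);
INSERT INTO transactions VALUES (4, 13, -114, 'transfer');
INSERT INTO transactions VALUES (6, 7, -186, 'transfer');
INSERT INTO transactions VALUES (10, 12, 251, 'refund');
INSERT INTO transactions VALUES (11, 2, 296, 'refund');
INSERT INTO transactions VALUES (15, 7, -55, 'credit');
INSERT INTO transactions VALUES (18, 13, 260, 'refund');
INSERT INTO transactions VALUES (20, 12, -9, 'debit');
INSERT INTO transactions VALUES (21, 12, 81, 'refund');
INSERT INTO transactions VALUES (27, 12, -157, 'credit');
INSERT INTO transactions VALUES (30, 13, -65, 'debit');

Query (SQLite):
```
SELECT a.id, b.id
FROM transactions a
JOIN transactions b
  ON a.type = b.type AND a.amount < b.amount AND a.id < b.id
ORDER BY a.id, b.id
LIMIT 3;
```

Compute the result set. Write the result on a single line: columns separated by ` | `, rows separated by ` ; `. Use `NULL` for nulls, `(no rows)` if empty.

Pairs (a,b) with same type, a.amount < b.amount, a.id < b.id.
type groups: credit:{15,27} debit:{20,30} refund:{10,11,18,21} transfer:{4,6}
Ordered by (a.id, b.id); first 3.

10 | 11 ; 10 | 18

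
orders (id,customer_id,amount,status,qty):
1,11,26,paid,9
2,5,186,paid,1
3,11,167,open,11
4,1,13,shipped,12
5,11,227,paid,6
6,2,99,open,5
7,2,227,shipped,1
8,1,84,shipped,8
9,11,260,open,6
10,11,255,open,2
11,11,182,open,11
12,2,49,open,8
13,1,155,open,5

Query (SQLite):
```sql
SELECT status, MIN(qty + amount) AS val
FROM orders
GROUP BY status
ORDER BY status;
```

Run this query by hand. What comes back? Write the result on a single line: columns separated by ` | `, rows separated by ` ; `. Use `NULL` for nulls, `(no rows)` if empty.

For each row compute qty + amount.
Group by status; take MIN of the expression per group.
  open: ids {3, 6, 9, 10, 11, 12, 13} → MIN(qty + amount)=57
  paid: ids {1, 2, 5} → MIN(qty + amount)=35
  shipped: ids {4, 7, 8} → MIN(qty + amount)=25

open | 57 ; paid | 35 ; shipped | 25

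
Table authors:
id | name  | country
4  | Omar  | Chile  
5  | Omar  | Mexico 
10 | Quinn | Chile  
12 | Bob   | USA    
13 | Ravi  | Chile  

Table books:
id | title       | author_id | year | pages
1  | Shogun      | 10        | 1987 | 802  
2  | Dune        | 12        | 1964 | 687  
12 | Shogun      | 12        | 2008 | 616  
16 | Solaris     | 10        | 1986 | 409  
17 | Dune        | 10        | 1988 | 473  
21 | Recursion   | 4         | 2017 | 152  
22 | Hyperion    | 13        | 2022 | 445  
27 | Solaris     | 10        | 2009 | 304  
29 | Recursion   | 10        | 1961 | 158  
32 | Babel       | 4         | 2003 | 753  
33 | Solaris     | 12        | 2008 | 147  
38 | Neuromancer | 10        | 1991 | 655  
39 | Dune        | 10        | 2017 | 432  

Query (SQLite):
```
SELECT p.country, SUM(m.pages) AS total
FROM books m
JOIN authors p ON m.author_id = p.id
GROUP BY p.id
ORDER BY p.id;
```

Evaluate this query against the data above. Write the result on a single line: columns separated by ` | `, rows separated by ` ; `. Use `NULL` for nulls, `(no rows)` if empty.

Chile | 905 ; Chile | 3233 ; USA | 1450 ; Chile | 445

Join each books row to its authors via author_id.
Group joined rows by authors.id; compute SUM(m.pages) per group.
  4: ids {21, 32} → SUM(m.pages)=905
  10: ids {1, 16, 17, 27, 29, 38, 39} → SUM(m.pages)=3233
  12: ids {2, 12, 33} → SUM(m.pages)=1450
  13: ids {22} → SUM(m.pages)=445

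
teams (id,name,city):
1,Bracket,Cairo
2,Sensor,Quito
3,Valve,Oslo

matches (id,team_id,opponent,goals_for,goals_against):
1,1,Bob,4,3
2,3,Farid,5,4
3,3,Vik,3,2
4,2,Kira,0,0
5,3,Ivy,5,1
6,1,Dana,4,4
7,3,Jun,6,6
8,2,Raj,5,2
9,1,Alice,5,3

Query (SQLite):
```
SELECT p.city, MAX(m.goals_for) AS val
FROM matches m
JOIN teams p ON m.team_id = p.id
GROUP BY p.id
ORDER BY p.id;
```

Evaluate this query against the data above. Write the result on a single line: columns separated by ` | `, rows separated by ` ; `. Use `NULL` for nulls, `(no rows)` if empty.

Join each matches row to its teams via team_id.
Group joined rows by teams.id; compute MAX(m.goals_for) per group.
  1: ids {1, 6, 9} → MAX(m.goals_for)=5
  2: ids {4, 8} → MAX(m.goals_for)=5
  3: ids {2, 3, 5, 7} → MAX(m.goals_for)=6

Cairo | 5 ; Quito | 5 ; Oslo | 6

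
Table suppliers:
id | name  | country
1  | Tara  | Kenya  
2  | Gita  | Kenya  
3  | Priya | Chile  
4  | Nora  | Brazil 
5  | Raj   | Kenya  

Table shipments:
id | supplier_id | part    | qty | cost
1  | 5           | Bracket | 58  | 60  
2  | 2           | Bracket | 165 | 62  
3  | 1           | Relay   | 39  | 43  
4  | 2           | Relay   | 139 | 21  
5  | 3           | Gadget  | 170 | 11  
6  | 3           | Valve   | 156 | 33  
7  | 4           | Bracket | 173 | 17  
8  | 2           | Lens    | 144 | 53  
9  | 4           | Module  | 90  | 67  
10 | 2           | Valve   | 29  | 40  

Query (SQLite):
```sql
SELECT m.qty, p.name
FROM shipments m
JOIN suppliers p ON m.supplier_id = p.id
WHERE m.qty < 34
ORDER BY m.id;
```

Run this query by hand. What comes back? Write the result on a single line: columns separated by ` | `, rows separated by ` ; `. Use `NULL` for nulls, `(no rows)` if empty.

Each shipments row matches the suppliers row where supplier_id = suppliers.id.
Then keep rows with m.qty < 34.

29 | Gita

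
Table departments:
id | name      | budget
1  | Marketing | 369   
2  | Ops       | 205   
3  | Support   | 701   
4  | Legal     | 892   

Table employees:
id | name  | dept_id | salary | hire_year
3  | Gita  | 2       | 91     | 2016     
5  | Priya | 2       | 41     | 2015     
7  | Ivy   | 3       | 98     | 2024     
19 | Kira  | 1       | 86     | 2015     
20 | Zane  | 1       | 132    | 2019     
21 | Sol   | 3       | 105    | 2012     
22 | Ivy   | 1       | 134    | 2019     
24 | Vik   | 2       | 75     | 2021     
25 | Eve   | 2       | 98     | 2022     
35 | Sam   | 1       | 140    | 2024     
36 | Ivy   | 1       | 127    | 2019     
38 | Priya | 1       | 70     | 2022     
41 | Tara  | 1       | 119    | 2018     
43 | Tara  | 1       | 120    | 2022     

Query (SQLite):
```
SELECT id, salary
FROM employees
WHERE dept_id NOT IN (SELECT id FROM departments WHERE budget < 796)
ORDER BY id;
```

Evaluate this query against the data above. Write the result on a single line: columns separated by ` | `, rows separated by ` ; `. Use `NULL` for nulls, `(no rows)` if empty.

(no rows)

Inner query: departments.id where budget < 796.
Outer: keep employees rows whose dept_id is not in that set.
Inner query → {1, 2, 3}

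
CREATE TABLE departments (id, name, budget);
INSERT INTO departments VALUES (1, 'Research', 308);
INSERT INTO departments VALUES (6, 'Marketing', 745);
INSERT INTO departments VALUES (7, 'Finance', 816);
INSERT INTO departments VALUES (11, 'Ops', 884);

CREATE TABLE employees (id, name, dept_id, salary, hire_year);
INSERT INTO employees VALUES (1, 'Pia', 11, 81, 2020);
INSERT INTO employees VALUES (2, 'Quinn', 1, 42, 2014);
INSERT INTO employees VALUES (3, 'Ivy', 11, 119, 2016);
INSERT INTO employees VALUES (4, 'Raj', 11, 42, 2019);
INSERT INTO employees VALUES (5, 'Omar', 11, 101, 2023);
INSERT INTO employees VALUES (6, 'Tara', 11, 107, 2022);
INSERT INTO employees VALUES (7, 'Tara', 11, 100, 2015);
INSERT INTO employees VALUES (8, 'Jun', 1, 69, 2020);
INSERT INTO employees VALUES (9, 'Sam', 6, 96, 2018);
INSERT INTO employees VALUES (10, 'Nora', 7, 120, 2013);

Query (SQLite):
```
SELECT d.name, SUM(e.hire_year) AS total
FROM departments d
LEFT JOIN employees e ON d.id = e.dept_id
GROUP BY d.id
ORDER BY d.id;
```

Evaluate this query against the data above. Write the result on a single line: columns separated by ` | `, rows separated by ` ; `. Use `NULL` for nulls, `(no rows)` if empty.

Research | 4034 ; Marketing | 2018 ; Finance | 2013 ; Ops | 12115

LEFT JOIN keeps every departments row; unmatched ones get NULL for employees columns.
Group by departments.id and compute SUM(e.hire_year). SUM over an all-NULL group is NULL.
  1: ids {2, 8} → SUM(e.hire_year)=4034
  6: ids {9} → SUM(e.hire_year)=2018
  7: ids {10} → SUM(e.hire_year)=2013
  11: ids {1, 3, 4, 5, 6, 7} → SUM(e.hire_year)=12115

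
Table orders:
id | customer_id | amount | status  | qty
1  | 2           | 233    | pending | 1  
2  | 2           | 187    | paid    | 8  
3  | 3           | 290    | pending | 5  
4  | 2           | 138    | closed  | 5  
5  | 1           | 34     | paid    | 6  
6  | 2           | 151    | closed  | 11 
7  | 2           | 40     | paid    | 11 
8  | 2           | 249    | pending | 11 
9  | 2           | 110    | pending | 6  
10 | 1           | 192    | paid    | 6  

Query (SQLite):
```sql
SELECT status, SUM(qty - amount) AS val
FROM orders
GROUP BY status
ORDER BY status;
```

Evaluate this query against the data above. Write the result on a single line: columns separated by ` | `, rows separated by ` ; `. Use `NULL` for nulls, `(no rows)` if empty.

closed | -273 ; paid | -422 ; pending | -859

For each row compute qty - amount.
Group by status; take SUM of the expression per group.
  closed: ids {4, 6} → SUM(qty - amount)=-273
  paid: ids {2, 5, 7, 10} → SUM(qty - amount)=-422
  pending: ids {1, 3, 8, 9} → SUM(qty - amount)=-859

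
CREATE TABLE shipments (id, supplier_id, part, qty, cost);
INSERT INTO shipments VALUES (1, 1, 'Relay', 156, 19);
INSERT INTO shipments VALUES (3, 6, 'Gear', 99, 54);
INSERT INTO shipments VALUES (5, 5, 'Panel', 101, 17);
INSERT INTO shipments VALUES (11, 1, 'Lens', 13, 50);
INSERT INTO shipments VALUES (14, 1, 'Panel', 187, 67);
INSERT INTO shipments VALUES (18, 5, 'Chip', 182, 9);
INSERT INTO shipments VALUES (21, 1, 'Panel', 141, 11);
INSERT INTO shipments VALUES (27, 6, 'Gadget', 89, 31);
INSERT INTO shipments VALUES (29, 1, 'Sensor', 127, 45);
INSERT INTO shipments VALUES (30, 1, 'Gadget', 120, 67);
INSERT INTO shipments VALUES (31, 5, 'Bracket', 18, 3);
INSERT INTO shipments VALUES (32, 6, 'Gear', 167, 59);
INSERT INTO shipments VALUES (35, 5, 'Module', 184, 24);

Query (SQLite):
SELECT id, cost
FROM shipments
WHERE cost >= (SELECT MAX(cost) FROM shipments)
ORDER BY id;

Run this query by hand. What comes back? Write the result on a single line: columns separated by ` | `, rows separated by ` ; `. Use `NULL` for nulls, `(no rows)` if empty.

Scalar subquery: MAX(cost) over all shipments rows = 67.
Keep rows where cost >= that value.

14 | 67 ; 30 | 67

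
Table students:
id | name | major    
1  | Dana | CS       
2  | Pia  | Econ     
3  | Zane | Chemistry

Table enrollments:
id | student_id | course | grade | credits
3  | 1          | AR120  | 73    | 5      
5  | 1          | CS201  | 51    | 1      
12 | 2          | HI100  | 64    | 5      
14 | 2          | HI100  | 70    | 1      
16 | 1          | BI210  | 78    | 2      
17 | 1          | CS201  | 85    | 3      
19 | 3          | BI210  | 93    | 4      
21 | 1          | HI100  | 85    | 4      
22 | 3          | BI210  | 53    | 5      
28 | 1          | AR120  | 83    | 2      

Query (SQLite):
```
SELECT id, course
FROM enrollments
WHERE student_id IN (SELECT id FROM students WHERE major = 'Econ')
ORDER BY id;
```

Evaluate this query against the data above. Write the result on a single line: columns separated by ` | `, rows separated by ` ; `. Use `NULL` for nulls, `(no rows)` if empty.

Inner query: students.id where major = 'Econ'.
Outer: keep enrollments rows whose student_id is in that set.
Inner query → {2}

12 | HI100 ; 14 | HI100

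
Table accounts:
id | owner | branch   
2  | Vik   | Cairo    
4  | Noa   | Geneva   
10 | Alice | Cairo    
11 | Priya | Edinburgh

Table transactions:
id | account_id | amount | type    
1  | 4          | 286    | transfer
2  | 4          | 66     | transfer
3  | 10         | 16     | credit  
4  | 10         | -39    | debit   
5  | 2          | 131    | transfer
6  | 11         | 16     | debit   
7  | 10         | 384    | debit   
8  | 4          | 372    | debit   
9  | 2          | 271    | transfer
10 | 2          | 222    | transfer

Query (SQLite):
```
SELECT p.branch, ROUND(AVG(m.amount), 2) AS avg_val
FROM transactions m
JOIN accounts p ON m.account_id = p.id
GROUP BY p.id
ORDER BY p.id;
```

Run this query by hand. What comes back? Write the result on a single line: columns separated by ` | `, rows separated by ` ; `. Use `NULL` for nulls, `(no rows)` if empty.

Cairo | 208 ; Geneva | 241.33 ; Cairo | 120.33 ; Edinburgh | 16

Join each transactions row to its accounts via account_id.
Group joined rows by accounts.id; compute ROUND(AVG(m.amount), 2) per group.
  2: ids {5, 9, 10} → ROUND(AVG(m.amount), 2)=208
  4: ids {1, 2, 8} → ROUND(AVG(m.amount), 2)=241.33
  10: ids {3, 4, 7} → ROUND(AVG(m.amount), 2)=120.33
  11: ids {6} → ROUND(AVG(m.amount), 2)=16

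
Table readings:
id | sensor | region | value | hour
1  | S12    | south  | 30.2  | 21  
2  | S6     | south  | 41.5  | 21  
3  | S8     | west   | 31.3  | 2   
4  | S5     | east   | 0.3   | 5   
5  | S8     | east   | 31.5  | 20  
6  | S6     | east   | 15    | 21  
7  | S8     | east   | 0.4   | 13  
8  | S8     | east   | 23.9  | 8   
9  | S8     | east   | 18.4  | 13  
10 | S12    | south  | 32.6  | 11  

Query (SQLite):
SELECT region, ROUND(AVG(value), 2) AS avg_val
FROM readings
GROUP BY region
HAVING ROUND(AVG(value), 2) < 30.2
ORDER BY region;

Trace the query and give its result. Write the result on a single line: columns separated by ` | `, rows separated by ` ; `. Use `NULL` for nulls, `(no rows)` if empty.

east | 14.92

Partition readings by region; compute ROUND(AVG(value), 2) within each group.
HAVING: keep groups where ROUND(AVG(value), 2) < 30.2.
  east: ids {4, 5, 6, 7, 8, 9} → ROUND(AVG(value), 2)=14.92
  south: ids {1, 2, 10} → ROUND(AVG(value), 2)=34.77
  west: ids {3} → ROUND(AVG(value), 2)=31.3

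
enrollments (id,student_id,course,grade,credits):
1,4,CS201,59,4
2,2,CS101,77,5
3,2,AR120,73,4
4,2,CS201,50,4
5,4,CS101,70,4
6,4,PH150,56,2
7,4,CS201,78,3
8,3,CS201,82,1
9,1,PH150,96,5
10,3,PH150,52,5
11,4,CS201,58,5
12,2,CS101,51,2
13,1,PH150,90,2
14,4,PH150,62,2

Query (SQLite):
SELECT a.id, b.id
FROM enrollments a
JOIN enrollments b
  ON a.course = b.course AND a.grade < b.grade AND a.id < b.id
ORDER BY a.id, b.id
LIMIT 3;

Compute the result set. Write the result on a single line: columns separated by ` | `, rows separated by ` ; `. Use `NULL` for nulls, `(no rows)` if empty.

1 | 7 ; 1 | 8 ; 4 | 7

Pairs (a,b) with same course, a.grade < b.grade, a.id < b.id.
course groups: AR120:{3} CS101:{2,5,12} CS201:{1,4,7,8,11} PH150:{6,9,10,13,14}
Ordered by (a.id, b.id); first 3.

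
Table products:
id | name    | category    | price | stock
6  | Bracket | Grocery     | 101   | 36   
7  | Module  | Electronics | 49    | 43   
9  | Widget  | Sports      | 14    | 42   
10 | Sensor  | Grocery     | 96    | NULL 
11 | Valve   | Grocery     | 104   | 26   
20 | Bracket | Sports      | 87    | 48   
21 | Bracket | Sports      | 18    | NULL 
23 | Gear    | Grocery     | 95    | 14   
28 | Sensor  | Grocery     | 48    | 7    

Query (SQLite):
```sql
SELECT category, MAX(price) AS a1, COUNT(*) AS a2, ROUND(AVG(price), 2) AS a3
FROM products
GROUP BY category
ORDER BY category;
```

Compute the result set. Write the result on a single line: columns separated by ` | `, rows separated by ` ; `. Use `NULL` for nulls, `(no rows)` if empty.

Electronics | 49 | 1 | 49 ; Grocery | 104 | 5 | 88.8 ; Sports | 87 | 3 | 39.67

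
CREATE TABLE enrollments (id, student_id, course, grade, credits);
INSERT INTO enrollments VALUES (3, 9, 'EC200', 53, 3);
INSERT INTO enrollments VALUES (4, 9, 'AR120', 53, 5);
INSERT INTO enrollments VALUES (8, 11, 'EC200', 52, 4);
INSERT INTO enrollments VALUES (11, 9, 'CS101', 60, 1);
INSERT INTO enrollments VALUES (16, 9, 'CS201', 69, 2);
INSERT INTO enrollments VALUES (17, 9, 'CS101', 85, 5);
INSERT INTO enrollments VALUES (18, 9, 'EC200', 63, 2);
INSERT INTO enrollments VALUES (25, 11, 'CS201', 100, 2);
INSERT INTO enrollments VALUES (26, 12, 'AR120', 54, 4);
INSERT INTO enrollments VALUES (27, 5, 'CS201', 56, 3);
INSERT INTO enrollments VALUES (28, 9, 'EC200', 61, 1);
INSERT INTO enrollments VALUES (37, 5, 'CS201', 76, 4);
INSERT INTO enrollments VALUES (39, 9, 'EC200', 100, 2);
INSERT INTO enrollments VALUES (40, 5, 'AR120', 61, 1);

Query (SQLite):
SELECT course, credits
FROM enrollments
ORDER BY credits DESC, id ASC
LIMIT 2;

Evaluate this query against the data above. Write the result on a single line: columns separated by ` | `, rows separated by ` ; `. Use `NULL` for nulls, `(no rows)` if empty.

AR120 | 5 ; CS101 | 5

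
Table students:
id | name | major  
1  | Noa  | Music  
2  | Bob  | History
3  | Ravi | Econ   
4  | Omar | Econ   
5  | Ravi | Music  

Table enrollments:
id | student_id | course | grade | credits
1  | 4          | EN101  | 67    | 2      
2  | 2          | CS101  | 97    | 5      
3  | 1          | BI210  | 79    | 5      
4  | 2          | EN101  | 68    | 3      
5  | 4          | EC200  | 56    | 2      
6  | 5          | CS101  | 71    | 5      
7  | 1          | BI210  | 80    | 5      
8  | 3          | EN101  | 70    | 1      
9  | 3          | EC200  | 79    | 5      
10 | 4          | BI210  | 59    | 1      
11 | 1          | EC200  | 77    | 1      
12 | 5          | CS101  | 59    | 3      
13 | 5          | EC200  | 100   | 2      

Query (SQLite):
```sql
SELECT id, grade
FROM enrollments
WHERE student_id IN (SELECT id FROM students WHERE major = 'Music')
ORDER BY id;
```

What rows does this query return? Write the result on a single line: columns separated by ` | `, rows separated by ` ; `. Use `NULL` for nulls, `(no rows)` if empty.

3 | 79 ; 6 | 71 ; 7 | 80 ; 11 | 77 ; 12 | 59 ; 13 | 100

Inner query: students.id where major = 'Music'.
Outer: keep enrollments rows whose student_id is in that set.
Inner query → {1, 5}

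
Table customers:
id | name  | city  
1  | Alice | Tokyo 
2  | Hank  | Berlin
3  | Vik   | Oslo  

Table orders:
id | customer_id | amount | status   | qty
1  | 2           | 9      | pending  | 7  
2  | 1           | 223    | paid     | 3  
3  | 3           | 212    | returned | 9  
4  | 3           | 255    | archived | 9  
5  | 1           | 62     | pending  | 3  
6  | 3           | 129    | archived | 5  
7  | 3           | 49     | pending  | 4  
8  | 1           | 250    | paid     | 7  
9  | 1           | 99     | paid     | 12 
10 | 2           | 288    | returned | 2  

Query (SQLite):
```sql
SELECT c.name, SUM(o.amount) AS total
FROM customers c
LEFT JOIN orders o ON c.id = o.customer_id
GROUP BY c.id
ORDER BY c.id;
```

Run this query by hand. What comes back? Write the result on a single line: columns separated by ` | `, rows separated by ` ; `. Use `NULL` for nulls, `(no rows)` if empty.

LEFT JOIN keeps every customers row; unmatched ones get NULL for orders columns.
Group by customers.id and compute SUM(o.amount). SUM over an all-NULL group is NULL.
  1: ids {2, 5, 8, 9} → SUM(o.amount)=634
  2: ids {1, 10} → SUM(o.amount)=297
  3: ids {3, 4, 6, 7} → SUM(o.amount)=645

Alice | 634 ; Hank | 297 ; Vik | 645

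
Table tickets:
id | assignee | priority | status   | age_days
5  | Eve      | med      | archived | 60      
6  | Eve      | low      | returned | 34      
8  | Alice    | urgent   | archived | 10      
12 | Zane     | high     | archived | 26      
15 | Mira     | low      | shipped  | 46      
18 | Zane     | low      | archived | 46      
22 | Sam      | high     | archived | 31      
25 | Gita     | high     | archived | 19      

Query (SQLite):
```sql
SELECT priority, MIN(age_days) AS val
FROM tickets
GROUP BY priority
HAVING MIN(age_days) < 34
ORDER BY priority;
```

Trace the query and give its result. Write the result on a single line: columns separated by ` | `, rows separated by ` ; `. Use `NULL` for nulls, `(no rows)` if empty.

high | 19 ; urgent | 10

Partition tickets by priority; compute MIN(age_days) within each group.
HAVING: keep groups where MIN(age_days) < 34.
  high: ids {12, 22, 25} → MIN(age_days)=19
  low: ids {6, 15, 18} → MIN(age_days)=34
  med: ids {5} → MIN(age_days)=60
  urgent: ids {8} → MIN(age_days)=10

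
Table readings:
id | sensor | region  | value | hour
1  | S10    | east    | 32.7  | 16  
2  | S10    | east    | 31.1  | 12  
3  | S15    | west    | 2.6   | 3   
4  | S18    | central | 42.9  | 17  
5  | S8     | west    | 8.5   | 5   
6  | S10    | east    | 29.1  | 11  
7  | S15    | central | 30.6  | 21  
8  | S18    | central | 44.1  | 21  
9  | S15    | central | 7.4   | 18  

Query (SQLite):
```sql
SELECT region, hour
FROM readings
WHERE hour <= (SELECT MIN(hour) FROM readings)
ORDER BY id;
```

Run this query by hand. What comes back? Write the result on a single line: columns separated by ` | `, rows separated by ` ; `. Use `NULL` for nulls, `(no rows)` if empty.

west | 3

Scalar subquery: MIN(hour) over all readings rows = 3.
Keep rows where hour <= that value.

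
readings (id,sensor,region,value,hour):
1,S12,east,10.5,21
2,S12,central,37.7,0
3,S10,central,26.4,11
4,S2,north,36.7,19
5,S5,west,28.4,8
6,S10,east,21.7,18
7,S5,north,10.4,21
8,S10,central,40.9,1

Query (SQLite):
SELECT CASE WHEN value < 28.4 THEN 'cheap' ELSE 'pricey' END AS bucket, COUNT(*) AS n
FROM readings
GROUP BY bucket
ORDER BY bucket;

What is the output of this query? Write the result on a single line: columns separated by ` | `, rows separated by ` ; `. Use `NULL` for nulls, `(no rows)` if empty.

cheap | 4 ; pricey | 4

Bucket rows by value < 28.4 → 'cheap' else 'pricey'; count each bucket.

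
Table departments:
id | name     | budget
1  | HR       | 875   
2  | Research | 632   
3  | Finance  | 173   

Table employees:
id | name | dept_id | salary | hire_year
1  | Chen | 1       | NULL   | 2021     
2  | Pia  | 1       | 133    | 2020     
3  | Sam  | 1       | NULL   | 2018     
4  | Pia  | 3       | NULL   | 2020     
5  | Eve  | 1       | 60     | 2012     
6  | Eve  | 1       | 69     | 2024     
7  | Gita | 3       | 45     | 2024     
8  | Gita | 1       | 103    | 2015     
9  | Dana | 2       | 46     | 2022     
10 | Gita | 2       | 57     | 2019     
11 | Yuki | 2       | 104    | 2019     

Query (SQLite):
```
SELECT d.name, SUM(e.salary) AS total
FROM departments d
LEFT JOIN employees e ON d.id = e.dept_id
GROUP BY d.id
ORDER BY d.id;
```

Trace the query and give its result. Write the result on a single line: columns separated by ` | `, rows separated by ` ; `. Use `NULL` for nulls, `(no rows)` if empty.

HR | 365 ; Research | 207 ; Finance | 45

LEFT JOIN keeps every departments row; unmatched ones get NULL for employees columns.
Group by departments.id and compute SUM(e.salary). SUM over an all-NULL group is NULL.
  1: ids {1, 2, 3, 5, 6, 8} → SUM(e.salary)=365
  2: ids {9, 10, 11} → SUM(e.salary)=207
  3: ids {4, 7} → SUM(e.salary)=45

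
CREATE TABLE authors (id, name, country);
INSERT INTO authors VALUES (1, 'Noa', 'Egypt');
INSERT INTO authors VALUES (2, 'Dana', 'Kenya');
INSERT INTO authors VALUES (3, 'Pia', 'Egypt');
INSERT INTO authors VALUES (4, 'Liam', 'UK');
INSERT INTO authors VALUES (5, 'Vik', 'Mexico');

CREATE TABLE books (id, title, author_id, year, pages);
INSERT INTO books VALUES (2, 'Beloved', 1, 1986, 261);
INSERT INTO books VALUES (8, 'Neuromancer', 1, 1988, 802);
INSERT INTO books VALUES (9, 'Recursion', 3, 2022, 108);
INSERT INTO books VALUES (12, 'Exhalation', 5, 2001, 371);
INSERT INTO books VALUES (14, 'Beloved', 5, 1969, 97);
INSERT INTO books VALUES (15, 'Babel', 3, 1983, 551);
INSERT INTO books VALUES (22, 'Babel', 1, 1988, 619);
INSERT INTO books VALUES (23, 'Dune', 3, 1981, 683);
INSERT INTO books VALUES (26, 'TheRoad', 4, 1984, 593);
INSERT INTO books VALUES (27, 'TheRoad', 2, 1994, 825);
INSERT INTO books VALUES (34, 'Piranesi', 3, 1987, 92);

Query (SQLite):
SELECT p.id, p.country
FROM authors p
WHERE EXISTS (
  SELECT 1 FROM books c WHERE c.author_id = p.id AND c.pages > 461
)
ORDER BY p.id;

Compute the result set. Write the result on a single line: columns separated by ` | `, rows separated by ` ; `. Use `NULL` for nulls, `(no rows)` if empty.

For each authors row, check whether any books with matching author_id has pages > 461.
Keep rows where that is true.

1 | Egypt ; 2 | Kenya ; 3 | Egypt ; 4 | UK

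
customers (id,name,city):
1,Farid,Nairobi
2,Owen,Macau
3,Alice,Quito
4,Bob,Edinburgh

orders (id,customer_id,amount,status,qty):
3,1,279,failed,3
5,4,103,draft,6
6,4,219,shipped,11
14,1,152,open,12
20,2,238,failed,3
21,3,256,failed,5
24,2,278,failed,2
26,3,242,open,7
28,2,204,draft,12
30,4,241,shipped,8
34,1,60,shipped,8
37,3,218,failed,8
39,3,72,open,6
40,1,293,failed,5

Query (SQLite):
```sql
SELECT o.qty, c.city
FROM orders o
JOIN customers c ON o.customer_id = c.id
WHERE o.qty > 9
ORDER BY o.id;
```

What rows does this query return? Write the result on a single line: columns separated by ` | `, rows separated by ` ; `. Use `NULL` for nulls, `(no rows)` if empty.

11 | Edinburgh ; 12 | Nairobi ; 12 | Macau

Each orders row matches the customers row where customer_id = customers.id.
Then keep rows with o.qty > 9.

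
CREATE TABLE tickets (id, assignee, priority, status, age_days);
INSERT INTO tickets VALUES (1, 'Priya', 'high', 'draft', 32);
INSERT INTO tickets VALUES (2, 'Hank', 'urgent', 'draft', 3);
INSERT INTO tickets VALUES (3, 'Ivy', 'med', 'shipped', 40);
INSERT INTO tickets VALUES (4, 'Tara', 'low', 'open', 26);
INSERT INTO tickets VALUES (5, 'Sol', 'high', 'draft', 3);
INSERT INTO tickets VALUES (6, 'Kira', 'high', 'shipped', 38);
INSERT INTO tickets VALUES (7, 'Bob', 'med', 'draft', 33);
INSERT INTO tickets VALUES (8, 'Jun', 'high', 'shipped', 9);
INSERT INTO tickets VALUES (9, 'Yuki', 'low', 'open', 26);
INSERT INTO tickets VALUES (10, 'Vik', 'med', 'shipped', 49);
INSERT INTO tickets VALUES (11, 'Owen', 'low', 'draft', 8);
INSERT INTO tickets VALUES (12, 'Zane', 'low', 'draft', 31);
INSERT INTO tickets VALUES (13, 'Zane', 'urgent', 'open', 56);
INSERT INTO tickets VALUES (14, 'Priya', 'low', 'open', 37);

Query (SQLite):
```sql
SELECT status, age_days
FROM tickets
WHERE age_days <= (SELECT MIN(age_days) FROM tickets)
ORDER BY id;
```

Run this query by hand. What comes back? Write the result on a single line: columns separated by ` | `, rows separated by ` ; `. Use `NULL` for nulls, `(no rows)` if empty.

Scalar subquery: MIN(age_days) over all tickets rows = 3.
Keep rows where age_days <= that value.

draft | 3 ; draft | 3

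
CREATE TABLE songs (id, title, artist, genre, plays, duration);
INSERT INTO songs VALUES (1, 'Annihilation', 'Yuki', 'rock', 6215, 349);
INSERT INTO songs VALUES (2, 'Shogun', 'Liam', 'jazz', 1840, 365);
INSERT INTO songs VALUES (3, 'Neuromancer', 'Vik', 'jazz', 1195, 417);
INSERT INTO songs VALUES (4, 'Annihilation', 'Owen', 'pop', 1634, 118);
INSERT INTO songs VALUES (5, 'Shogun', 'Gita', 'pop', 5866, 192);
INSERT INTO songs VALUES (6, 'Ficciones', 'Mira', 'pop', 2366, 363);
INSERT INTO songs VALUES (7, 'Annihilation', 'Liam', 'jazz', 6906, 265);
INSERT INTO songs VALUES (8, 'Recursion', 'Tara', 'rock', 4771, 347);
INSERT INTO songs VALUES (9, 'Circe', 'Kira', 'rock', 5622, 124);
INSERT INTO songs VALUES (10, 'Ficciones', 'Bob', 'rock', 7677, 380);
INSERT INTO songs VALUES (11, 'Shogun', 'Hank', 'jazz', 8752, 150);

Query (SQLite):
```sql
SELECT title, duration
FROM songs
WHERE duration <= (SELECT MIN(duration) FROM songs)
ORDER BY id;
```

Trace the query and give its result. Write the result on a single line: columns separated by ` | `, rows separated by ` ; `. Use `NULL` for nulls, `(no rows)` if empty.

Scalar subquery: MIN(duration) over all songs rows = 118.
Keep rows where duration <= that value.

Annihilation | 118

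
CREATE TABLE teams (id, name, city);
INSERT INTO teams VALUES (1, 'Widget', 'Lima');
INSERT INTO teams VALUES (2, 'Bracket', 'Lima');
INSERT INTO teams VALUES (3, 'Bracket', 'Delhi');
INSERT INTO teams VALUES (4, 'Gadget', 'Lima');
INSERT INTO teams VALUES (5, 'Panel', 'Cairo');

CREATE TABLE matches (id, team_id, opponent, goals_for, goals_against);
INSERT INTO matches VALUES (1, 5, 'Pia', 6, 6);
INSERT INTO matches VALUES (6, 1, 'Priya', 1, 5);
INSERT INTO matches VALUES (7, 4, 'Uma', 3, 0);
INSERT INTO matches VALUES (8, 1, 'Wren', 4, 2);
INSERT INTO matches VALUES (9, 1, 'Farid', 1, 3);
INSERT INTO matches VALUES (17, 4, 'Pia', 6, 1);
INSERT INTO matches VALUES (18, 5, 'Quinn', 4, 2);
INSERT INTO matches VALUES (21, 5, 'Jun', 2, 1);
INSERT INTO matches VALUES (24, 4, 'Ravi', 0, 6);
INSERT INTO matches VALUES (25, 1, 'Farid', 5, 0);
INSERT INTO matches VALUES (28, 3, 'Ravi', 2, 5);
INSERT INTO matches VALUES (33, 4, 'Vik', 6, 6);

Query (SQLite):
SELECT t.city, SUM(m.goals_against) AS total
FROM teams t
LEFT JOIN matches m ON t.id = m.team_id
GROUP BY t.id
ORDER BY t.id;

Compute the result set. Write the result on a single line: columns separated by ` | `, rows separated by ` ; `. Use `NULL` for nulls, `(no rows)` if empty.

LEFT JOIN keeps every teams row; unmatched ones get NULL for matches columns.
Group by teams.id and compute SUM(m.goals_against). SUM over an all-NULL group is NULL.
  1: ids {6, 8, 9, 25} → SUM(m.goals_against)=10
  2: ids {—} → SUM(m.goals_against)=NULL
  3: ids {28} → SUM(m.goals_against)=5
  4: ids {7, 17, 24, 33} → SUM(m.goals_against)=13
  5: ids {1, 18, 21} → SUM(m.goals_against)=9

Lima | 10 ; Lima | NULL ; Delhi | 5 ; Lima | 13 ; Cairo | 9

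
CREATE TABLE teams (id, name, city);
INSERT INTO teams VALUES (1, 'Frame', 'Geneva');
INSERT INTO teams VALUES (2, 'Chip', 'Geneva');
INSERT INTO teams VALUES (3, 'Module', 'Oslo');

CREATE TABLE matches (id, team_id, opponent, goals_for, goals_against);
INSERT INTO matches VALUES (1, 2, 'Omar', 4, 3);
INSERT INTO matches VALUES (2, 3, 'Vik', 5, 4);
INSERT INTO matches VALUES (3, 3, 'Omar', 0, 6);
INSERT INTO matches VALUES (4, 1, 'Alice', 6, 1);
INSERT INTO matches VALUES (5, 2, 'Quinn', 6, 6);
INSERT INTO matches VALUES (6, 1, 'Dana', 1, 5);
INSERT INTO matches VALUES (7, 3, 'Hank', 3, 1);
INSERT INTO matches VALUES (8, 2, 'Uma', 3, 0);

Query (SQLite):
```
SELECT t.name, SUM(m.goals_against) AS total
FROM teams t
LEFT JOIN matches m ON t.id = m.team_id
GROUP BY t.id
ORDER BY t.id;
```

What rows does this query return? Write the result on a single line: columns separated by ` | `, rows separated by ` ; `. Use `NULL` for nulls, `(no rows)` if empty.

Frame | 6 ; Chip | 9 ; Module | 11

LEFT JOIN keeps every teams row; unmatched ones get NULL for matches columns.
Group by teams.id and compute SUM(m.goals_against). SUM over an all-NULL group is NULL.
  1: ids {4, 6} → SUM(m.goals_against)=6
  2: ids {1, 5, 8} → SUM(m.goals_against)=9
  3: ids {2, 3, 7} → SUM(m.goals_against)=11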